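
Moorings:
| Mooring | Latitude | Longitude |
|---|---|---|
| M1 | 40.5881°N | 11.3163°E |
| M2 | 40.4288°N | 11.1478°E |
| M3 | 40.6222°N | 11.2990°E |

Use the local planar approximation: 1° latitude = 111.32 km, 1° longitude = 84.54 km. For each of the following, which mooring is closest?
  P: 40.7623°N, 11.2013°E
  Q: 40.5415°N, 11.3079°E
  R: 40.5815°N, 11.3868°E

P→M3; Q→M1; R→M1

P at 40.7623°N, 11.2013°E:
  M1: 21.6925 km
  M2: 37.3997 km
  M3: 17.6480 km
  → nearest: M3 (17.6480 km)
Q at 40.5415°N, 11.3079°E:
  M1: 5.2359 km
  M2: 18.4550 km
  M3: 9.0150 km
  → nearest: M1 (5.2359 km)
R at 40.5815°N, 11.3868°E:
  M1: 6.0052 km
  M2: 26.4045 km
  M3: 8.6961 km
  → nearest: M1 (6.0052 km)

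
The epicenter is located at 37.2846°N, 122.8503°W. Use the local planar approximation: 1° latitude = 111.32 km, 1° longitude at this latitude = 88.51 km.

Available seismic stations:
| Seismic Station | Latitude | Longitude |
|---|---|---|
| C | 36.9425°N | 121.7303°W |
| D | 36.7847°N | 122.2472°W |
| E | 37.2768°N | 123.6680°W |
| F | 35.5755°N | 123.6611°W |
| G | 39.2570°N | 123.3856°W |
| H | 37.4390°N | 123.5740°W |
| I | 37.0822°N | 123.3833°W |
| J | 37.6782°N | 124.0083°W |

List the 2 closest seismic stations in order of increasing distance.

Distances from 37.2846°N, 122.8503°W:
C: 106.1945 km
D: 77.1120 km
E: 72.3798 km
F: 203.3416 km
G: 224.6213 km
H: 66.3206 km
I: 52.2801 km
J: 111.4672 km
Sorted: I (52.2801 km) < H (66.3206 km) < E (72.3798 km) < D (77.1120 km) < …

I, H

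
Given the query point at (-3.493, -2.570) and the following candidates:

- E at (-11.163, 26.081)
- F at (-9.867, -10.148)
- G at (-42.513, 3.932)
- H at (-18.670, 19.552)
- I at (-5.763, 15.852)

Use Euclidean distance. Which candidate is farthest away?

G

Distances from (-3.493, -2.570):
E: 29.660
F: 9.902
G: 39.558
H: 26.828
I: 18.561
Maximum: G at 39.558.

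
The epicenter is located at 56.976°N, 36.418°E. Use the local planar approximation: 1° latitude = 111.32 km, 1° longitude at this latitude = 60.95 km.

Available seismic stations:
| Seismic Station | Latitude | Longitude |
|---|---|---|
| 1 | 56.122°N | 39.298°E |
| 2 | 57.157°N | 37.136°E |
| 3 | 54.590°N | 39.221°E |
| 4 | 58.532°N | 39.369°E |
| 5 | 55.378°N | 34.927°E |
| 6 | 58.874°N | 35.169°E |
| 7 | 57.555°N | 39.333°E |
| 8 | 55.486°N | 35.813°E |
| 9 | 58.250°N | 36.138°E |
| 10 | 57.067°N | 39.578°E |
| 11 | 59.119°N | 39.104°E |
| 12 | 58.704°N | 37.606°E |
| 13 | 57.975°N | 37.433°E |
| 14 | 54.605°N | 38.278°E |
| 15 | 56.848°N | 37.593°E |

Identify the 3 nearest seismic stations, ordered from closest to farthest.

Distances from 56.976°N, 36.418°E:
1: √((-0.854·111.32)² + (2.880·60.95)²) = √(9037.78773 + 30812.88730) = 199.626 km
2: √((0.181·111.32)² + (0.718·60.95)²) = √(405.97898 + 1915.12140) = 48.178 km
3: √((-2.386·111.32)² + (2.803·60.95)²) = √(70548.41711 + 29187.27940) = 315.810 km
4: √((1.556·111.32)² + (2.951·60.95)²) = √(30003.06208 + 32350.86065) = 249.708 km
5: √((-1.598·111.32)² + (-1.491·60.95)²) = √(31644.62440 + 8258.52916) = 199.758 km
6: √((1.898·111.32)² + (-1.249·60.95)²) = √(44641.50335 + 5795.25161) = 224.581 km
7: √((0.579·111.32)² + (2.915·60.95)²) = √(4154.35421 + 31566.36240) = 188.999 km
8: √((-1.490·111.32)² + (-0.605·60.95)²) = √(27511.79534 + 1359.74719) = 169.916 km
9: √((1.274·111.32)² + (-0.280·60.95)²) = √(20113.38892 + 291.24836) = 142.845 km
10: √((0.091·111.32)² + (3.160·60.95)²) = √(102.61933 + 37095.53040) = 192.868 km
11: √((2.143·111.32)² + (2.686·60.95)²) = √(56910.28197 + 26801.52072) = 289.330 km
12: √((1.728·111.32)² + (1.188·60.95)²) = √(37002.73893 + 5243.00535) = 205.538 km
13: √((0.999·111.32)² + (1.015·60.95)²) = √(12367.37051 + 3827.18543) = 127.258 km
14: √((-2.371·111.32)² + (1.860·60.95)²) = √(69664.17579 + 12852.07669) = 287.256 km
15: √((-0.128·111.32)² + (1.175·60.95)²) = √(203.03286 + 5128.88726) = 73.020 km
Sorted: 2 (48.178 km) < 15 (73.020 km) < 13 (127.258 km) < 9 (142.845 km) < 8 (169.916 km) < …

2, 15, 13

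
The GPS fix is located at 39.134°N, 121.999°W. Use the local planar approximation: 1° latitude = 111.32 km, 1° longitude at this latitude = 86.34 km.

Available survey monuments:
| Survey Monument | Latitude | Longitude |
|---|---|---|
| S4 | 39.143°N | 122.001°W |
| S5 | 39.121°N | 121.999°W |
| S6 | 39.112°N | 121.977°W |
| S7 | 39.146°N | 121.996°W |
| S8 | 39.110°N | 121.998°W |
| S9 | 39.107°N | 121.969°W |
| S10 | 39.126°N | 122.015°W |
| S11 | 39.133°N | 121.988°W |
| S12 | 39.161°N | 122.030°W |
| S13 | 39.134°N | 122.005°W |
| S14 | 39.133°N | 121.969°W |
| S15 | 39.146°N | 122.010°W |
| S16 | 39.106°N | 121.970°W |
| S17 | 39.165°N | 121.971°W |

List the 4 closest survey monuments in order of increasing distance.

Distances from 39.134°N, 121.999°W:
S4: 1.017 km
S5: 1.447 km
S6: 3.099 km
S7: 1.361 km
S8: 2.673 km
S9: 3.968 km
S10: 1.644 km
S11: 0.956 km
S12: 4.025 km
S13: 0.518 km
S14: 2.593 km
S15: 1.639 km
S16: 3.998 km
S17: 4.213 km
Sorted: S13 (0.518 km) < S11 (0.956 km) < S4 (1.017 km) < S7 (1.361 km) < S5 (1.447 km) < S15 (1.639 km) < …

S13, S11, S4, S7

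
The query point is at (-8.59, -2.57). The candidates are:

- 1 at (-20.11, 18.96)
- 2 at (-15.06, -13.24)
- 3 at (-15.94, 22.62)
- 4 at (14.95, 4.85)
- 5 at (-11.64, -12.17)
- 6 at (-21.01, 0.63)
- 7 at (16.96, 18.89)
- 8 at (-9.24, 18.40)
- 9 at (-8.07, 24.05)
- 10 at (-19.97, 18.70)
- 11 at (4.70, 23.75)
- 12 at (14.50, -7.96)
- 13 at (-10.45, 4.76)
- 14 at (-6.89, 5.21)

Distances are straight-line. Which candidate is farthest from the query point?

7

Distances from (-8.59, -2.57):
1: 24.42
2: 12.48
3: 26.24
4: 24.68
5: 10.07
6: 12.83
7: 33.37
8: 20.98
9: 26.63
10: 24.12
11: 29.49
12: 23.71
13: 7.56
14: 7.96
Maximum: 7 at 33.37.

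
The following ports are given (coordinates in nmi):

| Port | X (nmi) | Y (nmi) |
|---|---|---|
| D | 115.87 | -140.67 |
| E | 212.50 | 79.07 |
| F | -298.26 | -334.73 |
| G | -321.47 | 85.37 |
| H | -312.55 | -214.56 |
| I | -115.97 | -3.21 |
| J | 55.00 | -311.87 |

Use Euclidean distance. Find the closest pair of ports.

F and H

Pairwise distances:
D–E: 240.05 nmi
D–F: 457.34 nmi
D–G: 492.30 nmi
D–H: 434.75 nmi
D–I: 269.53 nmi
D–J: 181.70 nmi
E–F: 657.35 nmi
E–G: 534.01 nmi
E–H: 601.58 nmi
E–I: 338.62 nmi
E–J: 421.47 nmi
F–G: 420.74 nmi
F–H: 121.02 nmi
F–I: 378.33 nmi
F–J: 354.00 nmi
G–H: 300.06 nmi
G–I: 223.78 nmi
G–J: 547.29 nmi
H–I: 288.64 nmi
H–J: 380.21 nmi
I–J: 352.85 nmi
Closest pair: F–H at 121.02 nmi.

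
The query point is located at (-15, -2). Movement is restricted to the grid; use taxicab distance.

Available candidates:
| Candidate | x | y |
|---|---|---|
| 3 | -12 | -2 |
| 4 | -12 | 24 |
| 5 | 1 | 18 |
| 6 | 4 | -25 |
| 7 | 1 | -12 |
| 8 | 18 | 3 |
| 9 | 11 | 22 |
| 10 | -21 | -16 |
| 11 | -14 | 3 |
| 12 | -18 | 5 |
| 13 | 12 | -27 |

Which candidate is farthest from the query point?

Distances from (-15, -2):
3: |3| + |0| = 3 + 0 = 3
4: |3| + |26| = 3 + 26 = 29
5: |16| + |20| = 16 + 20 = 36
6: |19| + |-23| = 19 + 23 = 42
7: |16| + |-10| = 16 + 10 = 26
8: |33| + |5| = 33 + 5 = 38
9: |26| + |24| = 26 + 24 = 50
10: |-6| + |-14| = 6 + 14 = 20
11: |1| + |5| = 1 + 5 = 6
12: |-3| + |7| = 3 + 7 = 10
13: |27| + |-25| = 27 + 25 = 52
Maximum: 13 at 52.

13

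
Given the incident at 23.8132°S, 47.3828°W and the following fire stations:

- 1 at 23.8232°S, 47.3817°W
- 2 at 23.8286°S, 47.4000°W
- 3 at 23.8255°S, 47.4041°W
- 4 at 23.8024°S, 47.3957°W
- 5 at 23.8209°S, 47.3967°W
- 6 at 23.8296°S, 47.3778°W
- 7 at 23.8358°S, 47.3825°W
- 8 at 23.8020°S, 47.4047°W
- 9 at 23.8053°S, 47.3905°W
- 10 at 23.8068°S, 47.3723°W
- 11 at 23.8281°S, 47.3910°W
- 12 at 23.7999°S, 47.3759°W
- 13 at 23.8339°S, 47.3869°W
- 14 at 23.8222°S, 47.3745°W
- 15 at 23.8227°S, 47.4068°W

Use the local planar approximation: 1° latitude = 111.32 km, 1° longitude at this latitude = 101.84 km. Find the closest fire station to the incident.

Distances from 23.8132°S, 47.3828°W:
1: √((-0.0100·111.32)² + (0.0011·101.84)²) = √(1.239214 + 0.012549) = 1.1188 km
2: √((-0.0154·111.32)² + (-0.0172·101.84)²) = √(2.938920 + 3.068271) = 2.4510 km
3: √((-0.0123·111.32)² + (-0.0213·101.84)²) = √(1.874807 + 4.705394) = 2.5652 km
4: √((0.0108·111.32)² + (-0.0129·101.84)²) = √(1.445419 + 1.725902) = 1.7808 km
5: √((-0.0077·111.32)² + (-0.0139·101.84)²) = √(0.734730 + 2.003855) = 1.6549 km
6: √((-0.0164·111.32)² + (0.0050·101.84)²) = √(3.332991 + 0.259285) = 1.8953 km
7: √((-0.0226·111.32)² + (0.0003·101.84)²) = √(6.329411 + 0.000933) = 2.5160 km
8: √((0.0112·111.32)² + (-0.0219·101.84)²) = √(1.554470 + 4.974220) = 2.5551 km
9: √((0.0079·111.32)² + (-0.0077·101.84)²) = √(0.773394 + 0.614919) = 1.1783 km
10: √((0.0064·111.32)² + (0.0105·101.84)²) = √(0.507582 + 1.143445) = 1.2849 km
11: √((-0.0149·111.32)² + (-0.0082·101.84)²) = √(2.751180 + 0.697372) = 1.8570 km
12: √((0.0133·111.32)² + (0.0069·101.84)²) = √(2.192046 + 0.493782) = 1.6388 km
13: √((-0.0207·111.32)² + (-0.0041·101.84)²) = √(5.309909 + 0.174343) = 2.3418 km
14: √((-0.0090·111.32)² + (0.0083·101.84)²) = √(1.003764 + 0.714485) = 1.3108 km
15: √((-0.0095·111.32)² + (-0.0240·101.84)²) = √(1.118391 + 5.973918) = 2.6631 km
Minimum: 1 at 1.1188 km.

1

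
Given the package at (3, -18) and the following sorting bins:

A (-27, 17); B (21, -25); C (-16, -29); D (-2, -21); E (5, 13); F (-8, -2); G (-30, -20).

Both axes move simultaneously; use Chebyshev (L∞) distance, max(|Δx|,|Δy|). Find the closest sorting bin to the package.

D

Distances from (3, -18):
A: max(|-30|, |35|) = 35
B: max(|18|, |-7|) = 18
C: max(|-19|, |-11|) = 19
D: max(|-5|, |-3|) = 5
E: max(|2|, |31|) = 31
F: max(|-11|, |16|) = 16
G: max(|-33|, |-2|) = 33
Minimum: D at 5.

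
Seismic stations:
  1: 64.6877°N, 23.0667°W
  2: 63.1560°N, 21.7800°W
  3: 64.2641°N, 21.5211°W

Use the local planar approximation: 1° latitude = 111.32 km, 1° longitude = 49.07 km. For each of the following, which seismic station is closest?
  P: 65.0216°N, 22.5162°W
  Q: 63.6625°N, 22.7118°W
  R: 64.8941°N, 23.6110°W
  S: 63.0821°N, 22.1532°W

P at 65.0216°N, 22.5162°W:
  1: 45.9488 km
  2: 210.7971 km
  3: 97.4424 km
  → nearest: 1 (45.9488 km)
Q at 63.6625°N, 22.7118°W:
  1: 115.4463 km
  2: 72.5930 km
  3: 88.8751 km
  → nearest: 2 (72.5930 km)
R at 64.8941°N, 23.6110°W:
  1: 35.2318 km
  2: 213.3286 km
  3: 124.2386 km
  → nearest: 1 (35.2318 km)
S at 63.0821°N, 22.1532°W:
  1: 184.2706 km
  2: 20.0758 km
  3: 135.1866 km
  → nearest: 2 (20.0758 km)

P→1; Q→2; R→1; S→2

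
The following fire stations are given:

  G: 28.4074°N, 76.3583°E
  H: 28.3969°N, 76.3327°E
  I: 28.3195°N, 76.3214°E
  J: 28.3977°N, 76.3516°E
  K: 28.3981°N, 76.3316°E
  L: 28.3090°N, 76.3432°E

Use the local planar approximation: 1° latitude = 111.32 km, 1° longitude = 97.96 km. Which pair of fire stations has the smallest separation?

Pairwise distances:
H–K: √((0.0012·111.32)² + (-0.0011·97.96)²) = √(0.017845 + 0.011611) = 0.1716 km
G–J: √((-0.0097·111.32)² + (-0.0067·97.96)²) = √(1.165977 + 0.430772) = 1.2636 km
H–J: √((0.0008·111.32)² + (0.0189·97.96)²) = √(0.007931 + 3.427845) = 1.8536 km
J–K: √((0.0004·111.32)² + (-0.0200·97.96)²) = √(0.001983 + 3.838465) = 1.9597 km
I–L: √((-0.0105·111.32)² + (0.0218·97.96)²) = √(1.366234 + 4.560480) = 2.4345 km
G–H: √((-0.0105·111.32)² + (-0.0256·97.96)²) = √(1.366234 + 6.288940) = 2.7668 km
G–K: √((-0.0093·111.32)² + (-0.0267·97.96)²) = √(1.071796 + 6.841008) = 2.8130 km
H–I: √((-0.0774·111.32)² + (-0.0113·97.96)²) = √(74.238351 + 1.225334) = 8.6870 km
I–K: √((0.0786·111.32)² + (0.0102·97.96)²) = √(76.558160 + 0.998385) = 8.8066 km
I–J: √((0.0782·111.32)² + (0.0302·97.96)²) = √(75.780925 + 8.752083) = 9.1942 km
H–L: √((-0.0879·111.32)² + (0.0105·97.96)²) = √(95.746773 + 1.057977) = 9.8389 km
J–L: √((-0.0887·111.32)² + (-0.0084·97.96)²) = √(97.497535 + 0.677105) = 9.9083 km
K–L: √((-0.0891·111.32)² + (0.0116·97.96)²) = √(98.378864 + 1.291260) = 9.9835 km
G–I: √((-0.0879·111.32)² + (-0.0369·97.96)²) = √(95.746773 + 13.066230) = 10.4313 km
G–L: √((-0.0984·111.32)² + (-0.0151·97.96)²) = √(119.987662 + 2.188021) = 11.0533 km
Closest pair: H–K at 0.1716 km.

H and K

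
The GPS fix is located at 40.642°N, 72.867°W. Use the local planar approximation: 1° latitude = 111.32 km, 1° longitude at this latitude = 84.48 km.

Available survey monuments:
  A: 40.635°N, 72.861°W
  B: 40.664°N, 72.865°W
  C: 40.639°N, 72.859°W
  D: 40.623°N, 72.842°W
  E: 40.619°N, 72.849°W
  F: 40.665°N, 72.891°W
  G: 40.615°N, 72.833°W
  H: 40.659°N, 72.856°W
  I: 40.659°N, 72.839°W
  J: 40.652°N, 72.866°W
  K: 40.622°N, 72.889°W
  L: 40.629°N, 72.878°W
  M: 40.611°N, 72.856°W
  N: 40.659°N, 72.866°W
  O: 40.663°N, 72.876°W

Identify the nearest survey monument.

Distances from 40.642°N, 72.867°W:
A: √((-0.007·111.32)² + (0.006·84.48)²) = √(0.60721 + 0.25693) = 0.930 km
B: √((0.022·111.32)² + (0.002·84.48)²) = √(5.99780 + 0.02855) = 2.455 km
C: √((-0.003·111.32)² + (0.008·84.48)²) = √(0.11153 + 0.45676) = 0.754 km
D: √((-0.019·111.32)² + (0.025·84.48)²) = √(4.47356 + 4.46054) = 2.989 km
E: √((-0.023·111.32)² + (0.018·84.48)²) = √(6.55544 + 2.31235) = 2.978 km
F: √((0.023·111.32)² + (-0.024·84.48)²) = √(6.55544 + 4.11084) = 3.266 km
G: √((-0.027·111.32)² + (0.034·84.48)²) = √(9.03387 + 8.25022) = 4.157 km
H: √((0.017·111.32)² + (0.011·84.48)²) = √(3.58133 + 0.86356) = 2.108 km
I: √((0.017·111.32)² + (0.028·84.48)²) = √(3.58133 + 5.59531) = 3.029 km
J: √((0.010·111.32)² + (0.001·84.48)²) = √(1.23921 + 0.00714) = 1.116 km
K: √((-0.020·111.32)² + (-0.022·84.48)²) = √(4.95686 + 3.45425) = 2.900 km
L: √((-0.013·111.32)² + (-0.011·84.48)²) = √(2.09427 + 0.86356) = 1.720 km
M: √((-0.031·111.32)² + (0.011·84.48)²) = √(11.90885 + 0.86356) = 3.574 km
N: √((0.017·111.32)² + (0.001·84.48)²) = √(3.58133 + 0.00714) = 1.894 km
O: √((0.021·111.32)² + (-0.009·84.48)²) = √(5.46493 + 0.57809) = 2.458 km
Minimum: C at 0.754 km.

C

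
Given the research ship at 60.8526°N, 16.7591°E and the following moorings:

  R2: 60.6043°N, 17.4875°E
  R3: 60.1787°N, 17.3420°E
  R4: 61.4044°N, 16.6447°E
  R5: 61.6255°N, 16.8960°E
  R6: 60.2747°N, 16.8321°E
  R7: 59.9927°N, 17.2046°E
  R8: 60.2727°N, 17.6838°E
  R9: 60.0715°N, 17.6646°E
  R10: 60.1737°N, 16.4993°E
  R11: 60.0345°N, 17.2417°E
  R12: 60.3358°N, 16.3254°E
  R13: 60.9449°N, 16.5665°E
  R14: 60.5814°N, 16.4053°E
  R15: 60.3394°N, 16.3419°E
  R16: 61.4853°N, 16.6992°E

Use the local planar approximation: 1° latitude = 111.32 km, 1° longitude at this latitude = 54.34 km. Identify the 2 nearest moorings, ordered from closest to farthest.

R13, R14

Distances from 60.8526°N, 16.7591°E:
R2: √((-0.2483·111.32)² + (0.7284·54.34)²) = √(764.011392 + 1566.675827) = 48.2772 km
R3: √((-0.6739·111.32)² + (0.5829·54.34)²) = √(5627.782544 + 1003.292068) = 81.4314 km
R4: √((0.5518·111.32)² + (-0.1144·54.34)²) = √(3773.199668 + 38.644823) = 61.7401 km
R5: √((0.7729·111.32)² + (0.1369·54.34)²) = √(7402.748755 + 55.340893) = 86.3602 km
R6: √((-0.5779·111.32)² + (0.0730·54.34)²) = √(4138.584094 + 15.735661) = 64.4540 km
R7: √((-0.8599·111.32)² + (0.4455·54.34)²) = √(9163.097194 + 586.050020) = 98.7378 km
R8: √((-0.5799·111.32)² + (0.9247·54.34)²) = √(4167.279339 + 2524.881402) = 81.8056 km
R9: √((-0.7811·111.32)² + (0.9055·54.34)²) = √(7560.659347 + 2421.119232) = 99.9089 km
R10: √((-0.6789·111.32)² + (-0.2598·54.34)²) = √(5711.602995 + 199.304710) = 76.8824 km
R11: √((-0.8181·111.32)² + (0.4826·54.34)²) = √(8293.907370 + 687.723561) = 94.7715 km
R12: √((-0.5168·111.32)² + (-0.4337·54.34)²) = √(3309.721151 + 555.415650) = 62.1702 km
R13: √((0.0923·111.32)² + (-0.1926·54.34)²) = √(105.572255 + 109.534728) = 14.6665 km
R14: √((-0.2712·111.32)² + (-0.3538·54.34)²) = √(911.435134 + 369.619543) = 35.7918 km
R15: √((-0.5132·111.32)² + (-0.4172·54.34)²) = √(3263.771087 + 513.958281) = 61.4632 km
R16: √((0.6327·111.32)² + (-0.0599·54.34)²) = √(4960.689726 + 10.594804) = 70.5073 km
Sorted: R13 (14.6665 km) < R14 (35.7918 km) < R2 (48.2772 km) < R15 (61.4632 km) < …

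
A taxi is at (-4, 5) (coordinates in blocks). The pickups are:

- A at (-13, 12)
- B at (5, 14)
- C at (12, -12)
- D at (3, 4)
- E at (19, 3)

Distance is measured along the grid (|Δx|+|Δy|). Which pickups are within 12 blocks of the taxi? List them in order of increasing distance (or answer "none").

Distances from (-4, 5):
A: |-9| + |7| = 9 + 7 = 16 blocks
B: |9| + |9| = 9 + 9 = 18 blocks
C: |16| + |-17| = 16 + 17 = 33 blocks
D: |7| + |-1| = 7 + 1 = 8 blocks
E: |23| + |-2| = 23 + 2 = 25 blocks
Threshold 12 blocks: D (8 blocks) is within range.

D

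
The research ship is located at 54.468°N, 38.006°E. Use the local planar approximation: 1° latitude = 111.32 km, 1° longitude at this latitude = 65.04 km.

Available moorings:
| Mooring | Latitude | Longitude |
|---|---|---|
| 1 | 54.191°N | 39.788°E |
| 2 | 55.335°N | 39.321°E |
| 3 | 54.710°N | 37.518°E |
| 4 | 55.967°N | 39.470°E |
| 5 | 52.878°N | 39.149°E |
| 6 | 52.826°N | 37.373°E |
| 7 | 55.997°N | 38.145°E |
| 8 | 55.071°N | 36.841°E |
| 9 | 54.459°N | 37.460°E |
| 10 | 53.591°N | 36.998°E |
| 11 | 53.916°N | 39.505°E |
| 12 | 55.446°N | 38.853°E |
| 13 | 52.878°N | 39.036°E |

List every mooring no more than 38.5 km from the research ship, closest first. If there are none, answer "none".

9

Distances from 54.468°N, 38.006°E:
1: √((-0.277·111.32)² + (1.782·65.04)²) = √(950.83669 + 13433.10671) = 119.933 km
2: √((0.867·111.32)² + (1.315·65.04)²) = √(9315.03713 + 7314.97036) = 128.957 km
3: √((0.242·111.32)² + (-0.488·65.04)²) = √(725.73343 + 1007.39713) = 41.631 km
4: √((1.499·111.32)² + (1.464·65.04)²) = √(27845.15636 + 9066.57417) = 192.124 km
5: √((-1.590·111.32)² + (1.143·65.04)²) = √(31328.57520 + 5526.54265) = 191.977 km
6: √((-1.642·111.32)² + (-0.633·65.04)²) = √(33411.24822 + 1694.99525) = 187.367 km
7: √((1.529·111.32)² + (0.139·65.04)²) = √(28970.85858 + 81.73173) = 170.448 km
8: √((0.603·111.32)² + (-1.165·65.04)²) = √(4505.89451 + 5741.33537) = 101.229 km
9: √((-0.009·111.32)² + (-0.546·65.04)²) = √(1.00376 + 1261.09078) = 35.526 km
10: √((-0.877·111.32)² + (-1.008·65.04)²) = √(9531.15609 + 4298.15556) = 117.598 km
11: √((-0.552·111.32)² + (1.499·65.04)²) = √(3775.93536 + 9505.26723) = 115.244 km
12: √((0.978·111.32)² + (0.847·65.04)²) = √(11852.88593 + 3034.78470) = 122.015 km
13: √((-1.590·111.32)² + (1.030·65.04)²) = √(31328.57520 + 4487.82088) = 189.252 km
Threshold 38.5 km: 9 (35.526 km) is within range.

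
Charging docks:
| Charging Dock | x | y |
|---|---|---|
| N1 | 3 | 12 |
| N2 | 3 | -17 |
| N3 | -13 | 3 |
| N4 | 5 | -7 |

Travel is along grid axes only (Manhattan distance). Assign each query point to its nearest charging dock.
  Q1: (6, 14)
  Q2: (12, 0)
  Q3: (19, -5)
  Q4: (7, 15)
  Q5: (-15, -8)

Q1 at (6, 14):
  N1: |-3| + |-2| = 3 + 2 = 5
  N2: |-3| + |-31| = 3 + 31 = 34
  N3: |-19| + |-11| = 19 + 11 = 30
  N4: |-1| + |-21| = 1 + 21 = 22
  → nearest: N1 (5)
Q2 at (12, 0):
  N1: |-9| + |12| = 9 + 12 = 21
  N2: |-9| + |-17| = 9 + 17 = 26
  N3: |-25| + |3| = 25 + 3 = 28
  N4: |-7| + |-7| = 7 + 7 = 14
  → nearest: N4 (14)
Q3 at (19, -5):
  N1: |-16| + |17| = 16 + 17 = 33
  N2: |-16| + |-12| = 16 + 12 = 28
  N3: |-32| + |8| = 32 + 8 = 40
  N4: |-14| + |-2| = 14 + 2 = 16
  → nearest: N4 (16)
Q4 at (7, 15):
  N1: |-4| + |-3| = 4 + 3 = 7
  N2: |-4| + |-32| = 4 + 32 = 36
  N3: |-20| + |-12| = 20 + 12 = 32
  N4: |-2| + |-22| = 2 + 22 = 24
  → nearest: N1 (7)
Q5 at (-15, -8):
  N1: |18| + |20| = 18 + 20 = 38
  N2: |18| + |-9| = 18 + 9 = 27
  N3: |2| + |11| = 2 + 11 = 13
  N4: |20| + |1| = 20 + 1 = 21
  → nearest: N3 (13)

Q1→N1; Q2→N4; Q3→N4; Q4→N1; Q5→N3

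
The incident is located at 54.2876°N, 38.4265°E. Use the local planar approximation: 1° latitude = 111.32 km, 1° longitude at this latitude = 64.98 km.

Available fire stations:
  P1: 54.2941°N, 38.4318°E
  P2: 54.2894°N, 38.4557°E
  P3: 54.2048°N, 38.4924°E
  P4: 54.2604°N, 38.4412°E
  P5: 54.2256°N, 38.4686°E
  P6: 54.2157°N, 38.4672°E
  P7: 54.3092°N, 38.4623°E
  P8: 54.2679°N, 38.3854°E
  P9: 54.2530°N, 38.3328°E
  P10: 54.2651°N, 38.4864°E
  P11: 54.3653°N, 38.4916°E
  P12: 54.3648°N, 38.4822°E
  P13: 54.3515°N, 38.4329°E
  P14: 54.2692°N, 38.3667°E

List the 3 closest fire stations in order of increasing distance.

P1, P2, P4

Distances from 54.2876°N, 38.4265°E:
P1: √((0.0065·111.32)² + (0.0053·64.98)²) = √(0.523568 + 0.118607) = 0.8014 km
P2: √((0.0018·111.32)² + (0.0292·64.98)²) = √(0.040151 + 3.600187) = 1.9080 km
P3: √((-0.0828·111.32)² + (0.0659·64.98)²) = √(84.958546 + 18.337083) = 10.1634 km
P4: √((-0.0272·111.32)² + (0.0147·64.98)²) = √(9.168203 + 0.912419) = 3.1750 km
P5: √((-0.0620·111.32)² + (0.0421·64.98)²) = √(47.635395 + 7.483825) = 7.4242 km
P6: √((-0.0719·111.32)² + (0.0407·64.98)²) = √(64.062543 + 6.994364) = 8.4295 km
P7: √((0.0216·111.32)² + (0.0358·64.98)²) = √(5.781678 + 5.411597) = 3.3456 km
P8: √((-0.0197·111.32)² + (-0.0411·64.98)²) = √(4.809267 + 7.132521) = 3.4557 km
P9: √((-0.0346·111.32)² + (-0.0937·64.98)²) = √(14.835377 + 37.071367) = 7.2046 km
P10: √((-0.0225·111.32)² + (0.0599·64.98)²) = √(6.273522 + 15.150015) = 4.6286 km
P11: √((0.0777·111.32)² + (0.0651·64.98)²) = √(74.814957 + 17.894575) = 9.6286 km
P12: √((0.0772·111.32)² + (0.0557·64.98)²) = √(73.855186 + 13.099955) = 9.3250 km
P13: √((0.0639·111.32)² + (0.0064·64.98)²) = √(50.599720 + 0.172950) = 7.1255 km
P14: √((-0.0184·111.32)² + (-0.0598·64.98)²) = √(4.195484 + 15.099473) = 4.3926 km
Sorted: P1 (0.8014 km) < P2 (1.9080 km) < P4 (3.1750 km) < P7 (3.3456 km) < P8 (3.4557 km) < …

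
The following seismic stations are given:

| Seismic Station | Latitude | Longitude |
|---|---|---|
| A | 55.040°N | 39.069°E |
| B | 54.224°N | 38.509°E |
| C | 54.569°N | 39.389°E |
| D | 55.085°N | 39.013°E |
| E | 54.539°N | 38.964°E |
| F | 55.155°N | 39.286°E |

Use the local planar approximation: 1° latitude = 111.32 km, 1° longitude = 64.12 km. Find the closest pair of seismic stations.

Pairwise distances:
A–D: 6.163 km
A–F: 18.907 km
D–F: 19.161 km
C–E: 27.455 km
B–E: 45.615 km
A–E: 56.176 km
A–C: 56.304 km
D–E: 60.862 km
C–D: 62.296 km
C–F: 65.567 km
B–C: 68.256 km
E–F: 71.614 km
A–B: 97.677 km
B–D: 101.148 km
B–F: 114.992 km
Closest pair: A–D at 6.163 km.

A and D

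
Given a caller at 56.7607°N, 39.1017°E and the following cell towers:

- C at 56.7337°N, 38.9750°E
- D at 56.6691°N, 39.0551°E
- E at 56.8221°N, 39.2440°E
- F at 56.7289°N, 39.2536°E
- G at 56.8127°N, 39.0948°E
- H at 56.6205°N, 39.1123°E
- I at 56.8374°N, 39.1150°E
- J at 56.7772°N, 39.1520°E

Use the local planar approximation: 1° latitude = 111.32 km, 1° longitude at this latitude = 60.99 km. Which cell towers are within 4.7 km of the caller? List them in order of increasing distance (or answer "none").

Distances from 56.7607°N, 39.1017°E:
C: √((-0.0270·111.32)² + (-0.1267·60.99)²) = √(9.033872 + 59.713221) = 8.2914 km
D: √((-0.0916·111.32)² + (-0.0466·60.99)²) = √(103.977014 + 8.077726) = 10.5856 km
E: √((0.0614·111.32)² + (0.1423·60.99)²) = √(46.717881 + 75.322906) = 11.0472 km
F: √((-0.0318·111.32)² + (0.1519·60.99)²) = √(12.531430 + 85.828755) = 9.9177 km
G: √((0.0520·111.32)² + (-0.0069·60.99)²) = √(33.508353 + 0.177099) = 5.8039 km
H: √((-0.1402·111.32)² + (0.0106·60.99)²) = √(243.580447 + 0.417954) = 15.6204 km
I: √((0.0767·111.32)² + (0.0133·60.99)²) = √(72.901611 + 0.657992) = 8.5767 km
J: √((0.0165·111.32)² + (0.0503·60.99)²) = √(3.373761 + 9.411378) = 3.5756 km
Threshold 4.7 km: J (3.5756 km) is within range.

J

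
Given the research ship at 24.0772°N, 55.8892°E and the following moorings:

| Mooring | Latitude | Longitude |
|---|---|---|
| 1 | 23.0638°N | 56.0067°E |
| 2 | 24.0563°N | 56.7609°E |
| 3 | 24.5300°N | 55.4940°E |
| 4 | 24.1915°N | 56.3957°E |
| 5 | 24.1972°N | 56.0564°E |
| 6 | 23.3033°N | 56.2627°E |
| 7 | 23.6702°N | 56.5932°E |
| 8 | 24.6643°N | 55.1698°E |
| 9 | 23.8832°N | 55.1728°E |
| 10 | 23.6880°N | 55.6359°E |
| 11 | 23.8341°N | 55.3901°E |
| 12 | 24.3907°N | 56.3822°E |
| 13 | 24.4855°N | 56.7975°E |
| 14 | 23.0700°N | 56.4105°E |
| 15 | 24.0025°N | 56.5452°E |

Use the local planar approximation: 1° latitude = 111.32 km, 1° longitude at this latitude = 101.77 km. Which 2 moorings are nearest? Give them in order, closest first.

5, 10

Distances from 24.0772°N, 55.8892°E:
1: √((-1.0134·111.32)² + (0.1175·101.77)²) = √(12726.476949 + 142.993166) = 113.4437 km
2: √((-0.0209·111.32)² + (0.8717·101.77)²) = √(5.413012 + 7869.980223) = 88.7434 km
3: √((0.4528·111.32)² + (-0.3952·101.77)²) = √(2540.734189 + 1617.608502) = 64.4852 km
4: √((0.1143·111.32)² + (0.5065·101.77)²) = √(161.897020 + 2657.042178) = 53.0937 km
5: √((0.1200·111.32)² + (0.1672·101.77)²) = √(178.446851 + 289.542350) = 21.6331 km
6: √((-0.7739·111.32)² + (0.3735·101.77)²) = √(7421.916921 + 1444.843343) = 94.1635 km
7: √((-0.4070·111.32)² + (0.7040·101.77)²) = √(2052.745996 + 5133.160779) = 84.7697 km
8: √((0.5871·111.32)² + (-0.7194·101.77)²) = √(4271.403076 + 5360.192861) = 98.1407 km
9: √((-0.1940·111.32)² + (-0.7164·101.77)²) = √(466.390671 + 5315.580547) = 76.0393 km
10: √((-0.3892·111.32)² + (-0.2533·101.77)²) = √(1877.120093 + 664.522865) = 50.4147 km
11: √((-0.2431·111.32)² + (-0.4991·101.77)²) = √(732.345999 + 2579.970195) = 57.5527 km
12: √((0.3135·111.32)² + (0.4930·101.77)²) = √(1217.927637 + 2517.290794) = 61.1164 km
13: √((0.4083·111.32)² + (0.9083·101.77)²) = √(2065.880304 + 8544.726717) = 103.0078 km
14: √((-1.0072·111.32)² + (0.5213·101.77)²) = √(12571.231659 + 2814.589083) = 124.0396 km
15: √((-0.0747·111.32)² + (0.6560·101.77)²) = √(69.149270 + 4457.047144) = 67.2770 km
Sorted: 5 (21.6331 km) < 10 (50.4147 km) < 4 (53.0937 km) < 11 (57.5527 km) < …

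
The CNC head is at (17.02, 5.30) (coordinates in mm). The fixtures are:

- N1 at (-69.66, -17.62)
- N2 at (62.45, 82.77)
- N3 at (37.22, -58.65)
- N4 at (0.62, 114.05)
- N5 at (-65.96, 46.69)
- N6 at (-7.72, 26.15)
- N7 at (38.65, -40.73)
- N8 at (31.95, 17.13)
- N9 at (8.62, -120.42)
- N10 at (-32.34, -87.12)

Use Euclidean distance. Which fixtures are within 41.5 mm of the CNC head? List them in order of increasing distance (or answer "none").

N8, N6

Distances from (17.02, 5.30):
N1: 89.66 mm
N2: 89.81 mm
N3: 67.06 mm
N4: 109.98 mm
N5: 92.73 mm
N6: 32.35 mm
N7: 50.86 mm
N8: 19.05 mm
N9: 126.00 mm
N10: 104.78 mm
Threshold 41.5 mm: N8 (19.05 mm), N6 (32.35 mm) are within range.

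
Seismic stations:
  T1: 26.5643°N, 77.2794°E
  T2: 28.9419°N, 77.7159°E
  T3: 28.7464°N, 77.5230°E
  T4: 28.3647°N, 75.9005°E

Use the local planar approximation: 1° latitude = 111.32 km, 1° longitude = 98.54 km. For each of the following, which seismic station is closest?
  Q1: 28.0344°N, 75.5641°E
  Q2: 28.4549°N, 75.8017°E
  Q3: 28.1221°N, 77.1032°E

Q1 at 28.0344°N, 75.5641°E:
  T1: 235.2690 km
  T2: 234.8742 km
  T3: 208.6689 km
  T4: 49.5056 km
  → nearest: T4 (49.5056 km)
Q2 at 28.4549°N, 75.8017°E:
  T1: 255.9240 km
  T2: 196.2614 km
  T3: 172.6930 km
  T4: 13.9860 km
  → nearest: T4 (13.9860 km)
Q3 at 28.1221°N, 77.1032°E:
  T1: 174.2813 km
  T2: 109.4240 km
  T3: 80.8769 km
  T4: 121.5521 km
  → nearest: T3 (80.8769 km)

Q1→T4; Q2→T4; Q3→T3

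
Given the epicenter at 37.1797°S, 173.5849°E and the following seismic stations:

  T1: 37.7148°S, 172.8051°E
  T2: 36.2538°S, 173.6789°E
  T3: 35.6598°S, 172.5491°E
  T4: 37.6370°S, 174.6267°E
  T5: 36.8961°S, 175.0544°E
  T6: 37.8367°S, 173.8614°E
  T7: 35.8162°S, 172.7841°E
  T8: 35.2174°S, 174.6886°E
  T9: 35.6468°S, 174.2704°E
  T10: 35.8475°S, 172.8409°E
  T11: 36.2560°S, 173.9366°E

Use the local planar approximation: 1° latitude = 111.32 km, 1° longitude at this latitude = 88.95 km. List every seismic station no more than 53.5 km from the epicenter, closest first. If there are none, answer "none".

Distances from 37.1797°S, 173.5849°E:
T1: 91.4304 km
T2: 103.4098 km
T3: 192.6546 km
T4: 105.7301 km
T5: 134.4705 km
T6: 77.1619 km
T7: 167.6679 km
T8: 239.4903 km
T9: 181.2093 km
T10: 162.3967 km
T11: 107.4798 km
Threshold 53.5 km: none within range.

none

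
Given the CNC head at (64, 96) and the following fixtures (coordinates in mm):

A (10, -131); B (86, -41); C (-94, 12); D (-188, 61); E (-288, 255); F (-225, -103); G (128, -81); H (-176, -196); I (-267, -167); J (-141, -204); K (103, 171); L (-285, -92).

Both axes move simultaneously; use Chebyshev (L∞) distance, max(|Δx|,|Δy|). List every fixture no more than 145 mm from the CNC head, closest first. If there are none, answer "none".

K, B

Distances from (64, 96):
A: 227 mm
B: 137 mm
C: 158 mm
D: 252 mm
E: 352 mm
F: 289 mm
G: 177 mm
H: 292 mm
I: 331 mm
J: 300 mm
K: 75 mm
L: 349 mm
Threshold 145 mm: K (75 mm), B (137 mm) are within range.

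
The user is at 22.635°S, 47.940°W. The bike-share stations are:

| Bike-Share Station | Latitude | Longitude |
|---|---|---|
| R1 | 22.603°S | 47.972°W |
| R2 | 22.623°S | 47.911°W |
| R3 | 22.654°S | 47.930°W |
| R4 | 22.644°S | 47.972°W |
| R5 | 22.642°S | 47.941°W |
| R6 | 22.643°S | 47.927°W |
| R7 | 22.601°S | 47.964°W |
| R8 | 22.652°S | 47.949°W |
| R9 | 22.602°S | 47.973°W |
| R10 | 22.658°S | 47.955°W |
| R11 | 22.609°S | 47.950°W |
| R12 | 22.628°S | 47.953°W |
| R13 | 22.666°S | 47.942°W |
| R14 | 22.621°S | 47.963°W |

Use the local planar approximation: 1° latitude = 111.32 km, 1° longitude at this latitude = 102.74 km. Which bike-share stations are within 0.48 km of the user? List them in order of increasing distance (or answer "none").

none

Distances from 22.635°S, 47.940°W:
R1: √((0.032·111.32)² + (-0.032·102.74)²) = √(12.68955 + 10.80884) = 4.848 km
R2: √((0.012·111.32)² + (0.029·102.74)²) = √(1.78447 + 8.87718) = 3.265 km
R3: √((-0.019·111.32)² + (0.010·102.74)²) = √(4.47356 + 1.05555) = 2.351 km
R4: √((-0.009·111.32)² + (-0.032·102.74)²) = √(1.00376 + 10.80884) = 3.437 km
R5: √((-0.007·111.32)² + (-0.001·102.74)²) = √(0.60721 + 0.01056) = 0.786 km
R6: √((-0.008·111.32)² + (0.013·102.74)²) = √(0.79310 + 1.78388) = 1.605 km
R7: √((0.034·111.32)² + (-0.024·102.74)²) = √(14.32532 + 6.07997) = 4.517 km
R8: √((-0.017·111.32)² + (-0.009·102.74)²) = √(3.58133 + 0.85500) = 2.106 km
R9: √((0.033·111.32)² + (-0.033·102.74)²) = √(13.49504 + 11.49495) = 4.999 km
R10: √((-0.023·111.32)² + (-0.015·102.74)²) = √(6.55544 + 2.37499) = 2.988 km
R11: √((0.026·111.32)² + (-0.010·102.74)²) = √(8.37709 + 1.05555) = 3.071 km
R12: √((0.007·111.32)² + (-0.013·102.74)²) = √(0.60721 + 1.78388) = 1.546 km
R13: √((-0.031·111.32)² + (-0.002·102.74)²) = √(11.90885 + 0.04222) = 3.457 km
R14: √((0.014·111.32)² + (-0.023·102.74)²) = √(2.42886 + 5.58386) = 2.831 km
Threshold 0.48 km: none within range.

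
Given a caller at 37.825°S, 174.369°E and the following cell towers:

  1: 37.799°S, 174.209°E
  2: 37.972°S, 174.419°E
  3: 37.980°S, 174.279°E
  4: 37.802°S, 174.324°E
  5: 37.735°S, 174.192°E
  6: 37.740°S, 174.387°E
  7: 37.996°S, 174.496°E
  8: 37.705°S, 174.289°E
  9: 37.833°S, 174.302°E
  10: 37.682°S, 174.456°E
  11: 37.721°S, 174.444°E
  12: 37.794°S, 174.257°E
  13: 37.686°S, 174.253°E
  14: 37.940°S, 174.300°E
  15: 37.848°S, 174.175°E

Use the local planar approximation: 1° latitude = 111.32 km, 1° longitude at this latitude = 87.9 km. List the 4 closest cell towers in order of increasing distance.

4, 9, 6, 12

Distances from 37.825°S, 174.369°E:
1: √((0.026·111.32)² + (-0.160·87.9)²) = √(8.37709 + 197.79610) = 14.359 km
2: √((-0.147·111.32)² + (0.050·87.9)²) = √(267.78181 + 19.31603) = 16.944 km
3: √((-0.155·111.32)² + (-0.090·87.9)²) = √(297.72122 + 62.58392) = 18.982 km
4: √((0.023·111.32)² + (-0.045·87.9)²) = √(6.55544 + 15.64598) = 4.712 km
5: √((0.090·111.32)² + (-0.177·87.9)²) = √(100.37635 + 242.06070) = 18.505 km
6: √((0.085·111.32)² + (0.018·87.9)²) = √(89.53323 + 2.50336) = 9.594 km
7: √((-0.171·111.32)² + (0.127·87.9)²) = √(362.35864 + 124.61927) = 22.068 km
8: √((0.120·111.32)² + (-0.080·87.9)²) = √(178.44685 + 49.44902) = 15.096 km
9: √((-0.008·111.32)² + (-0.067·87.9)²) = √(0.79310 + 34.68385) = 5.956 km
10: √((0.143·111.32)² + (0.087·87.9)²) = √(253.40692 + 58.48120) = 17.660 km
11: √((0.104·111.32)² + (0.075·87.9)²) = √(134.03341 + 43.46106) = 13.323 km
12: √((0.031·111.32)² + (-0.112·87.9)²) = √(11.90885 + 96.92009) = 10.432 km
13: √((0.139·111.32)² + (-0.116·87.9)²) = √(239.42858 + 103.96657) = 18.531 km
14: √((-0.115·111.32)² + (-0.069·87.9)²) = √(163.88608 + 36.78544) = 14.166 km
15: √((-0.023·111.32)² + (-0.194·87.9)²) = √(6.55544 + 290.79117) = 17.244 km
Sorted: 4 (4.712 km) < 9 (5.956 km) < 6 (9.594 km) < 12 (10.432 km) < 11 (13.323 km) < 14 (14.166 km) < …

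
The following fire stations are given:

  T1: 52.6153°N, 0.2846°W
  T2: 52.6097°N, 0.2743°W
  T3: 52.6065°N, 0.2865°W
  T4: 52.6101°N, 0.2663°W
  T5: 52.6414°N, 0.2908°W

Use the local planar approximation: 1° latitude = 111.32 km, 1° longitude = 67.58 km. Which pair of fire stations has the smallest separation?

T2 and T4

Pairwise distances:
T1–T2: 0.9344 km
T1–T3: 0.9880 km
T1–T4: 1.3655 km
T1–T5: 2.9355 km
T2–T3: 0.8981 km
T2–T4: 0.5425 km
T2–T5: 3.7008 km
T3–T4: 1.4227 km
T3–T5: 3.8959 km
T4–T5: 3.8577 km
Closest pair: T2–T4 at 0.5425 km.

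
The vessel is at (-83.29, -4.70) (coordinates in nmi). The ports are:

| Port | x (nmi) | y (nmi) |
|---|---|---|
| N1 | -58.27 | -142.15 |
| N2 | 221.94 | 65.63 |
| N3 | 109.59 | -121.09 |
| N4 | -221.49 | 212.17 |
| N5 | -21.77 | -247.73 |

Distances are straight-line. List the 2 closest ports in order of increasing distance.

Distances from (-83.29, -4.70):
N1: 139.71 nmi
N2: 313.23 nmi
N3: 225.28 nmi
N4: 257.16 nmi
N5: 250.70 nmi
Sorted: N1 (139.71 nmi) < N3 (225.28 nmi) < N5 (250.70 nmi) < N4 (257.16 nmi) < …

N1, N3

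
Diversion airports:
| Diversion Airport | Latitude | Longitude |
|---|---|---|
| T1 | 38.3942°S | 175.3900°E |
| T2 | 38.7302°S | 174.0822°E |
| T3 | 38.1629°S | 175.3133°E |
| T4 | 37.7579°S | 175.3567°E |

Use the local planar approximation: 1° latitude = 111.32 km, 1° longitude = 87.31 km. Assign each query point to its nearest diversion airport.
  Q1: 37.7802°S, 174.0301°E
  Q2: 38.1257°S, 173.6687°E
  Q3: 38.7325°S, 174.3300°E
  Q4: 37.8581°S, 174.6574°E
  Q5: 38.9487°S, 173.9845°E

Q1→T2; Q2→T2; Q3→T2; Q4→T4; Q5→T2

Q1 at 37.7802°S, 174.0301°E:
  T1: 137.0010 km
  T2: 105.8518 km
  T3: 119.8626 km
  T4: 115.8520 km
  → nearest: T2 (105.8518 km)
Q2 at 38.1257°S, 173.6687°E:
  T1: 153.2301 km
  T2: 76.3659 km
  T3: 143.6497 km
  T4: 152.9609 km
  → nearest: T2 (76.3659 km)
Q3 at 38.7325°S, 174.3300°E:
  T1: 99.9174 km
  T2: 21.6369 km
  T3: 106.7291 km
  T4: 140.7343 km
  → nearest: T2 (21.6369 km)
Q4 at 37.8581°S, 174.6574°E:
  T1: 87.4805 km
  T2: 109.3026 km
  T3: 66.5638 km
  T4: 62.0664 km
  → nearest: T4 (62.0664 km)
Q5 at 38.9487°S, 173.9845°E:
  T1: 137.3644 km
  T2: 25.7758 km
  T3: 145.2996 km
  T4: 178.6779 km
  → nearest: T2 (25.7758 km)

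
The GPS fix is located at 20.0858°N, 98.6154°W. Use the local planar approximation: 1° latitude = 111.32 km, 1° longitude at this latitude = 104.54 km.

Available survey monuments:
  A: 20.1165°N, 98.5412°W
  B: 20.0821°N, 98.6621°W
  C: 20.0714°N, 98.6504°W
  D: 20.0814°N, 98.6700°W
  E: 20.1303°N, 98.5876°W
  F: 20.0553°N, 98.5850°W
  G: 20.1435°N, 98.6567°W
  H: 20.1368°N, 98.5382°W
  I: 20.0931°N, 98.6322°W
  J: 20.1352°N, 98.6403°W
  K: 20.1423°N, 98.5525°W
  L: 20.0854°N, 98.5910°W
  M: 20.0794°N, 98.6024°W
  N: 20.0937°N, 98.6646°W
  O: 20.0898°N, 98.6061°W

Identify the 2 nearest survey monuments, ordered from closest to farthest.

O, M

Distances from 20.0858°N, 98.6154°W:
A: 8.4763 km
B: 4.8994 km
C: 3.9946 km
D: 5.7289 km
E: 5.7433 km
F: 4.6505 km
G: 7.7394 km
H: 9.8674 km
I: 1.9352 km
J: 6.0842 km
K: 9.0993 km
L: 2.5512 km
M: 1.5344 km
N: 5.2180 km
O: 1.0693 km
Sorted: O (1.0693 km) < M (1.5344 km) < I (1.9352 km) < L (2.5512 km) < …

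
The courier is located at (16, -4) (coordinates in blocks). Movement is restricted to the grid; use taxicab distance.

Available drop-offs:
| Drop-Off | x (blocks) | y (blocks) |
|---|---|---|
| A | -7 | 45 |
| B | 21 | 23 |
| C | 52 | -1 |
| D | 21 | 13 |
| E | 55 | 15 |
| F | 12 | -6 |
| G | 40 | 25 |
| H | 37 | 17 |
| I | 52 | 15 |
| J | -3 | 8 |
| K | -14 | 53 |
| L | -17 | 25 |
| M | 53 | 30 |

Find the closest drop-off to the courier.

F

Distances from (16, -4):
A: |-23| + |49| = 23 + 49 = 72 blocks
B: |5| + |27| = 5 + 27 = 32 blocks
C: |36| + |3| = 36 + 3 = 39 blocks
D: |5| + |17| = 5 + 17 = 22 blocks
E: |39| + |19| = 39 + 19 = 58 blocks
F: |-4| + |-2| = 4 + 2 = 6 blocks
G: |24| + |29| = 24 + 29 = 53 blocks
H: |21| + |21| = 21 + 21 = 42 blocks
I: |36| + |19| = 36 + 19 = 55 blocks
J: |-19| + |12| = 19 + 12 = 31 blocks
K: |-30| + |57| = 30 + 57 = 87 blocks
L: |-33| + |29| = 33 + 29 = 62 blocks
M: |37| + |34| = 37 + 34 = 71 blocks
Minimum: F at 6 blocks.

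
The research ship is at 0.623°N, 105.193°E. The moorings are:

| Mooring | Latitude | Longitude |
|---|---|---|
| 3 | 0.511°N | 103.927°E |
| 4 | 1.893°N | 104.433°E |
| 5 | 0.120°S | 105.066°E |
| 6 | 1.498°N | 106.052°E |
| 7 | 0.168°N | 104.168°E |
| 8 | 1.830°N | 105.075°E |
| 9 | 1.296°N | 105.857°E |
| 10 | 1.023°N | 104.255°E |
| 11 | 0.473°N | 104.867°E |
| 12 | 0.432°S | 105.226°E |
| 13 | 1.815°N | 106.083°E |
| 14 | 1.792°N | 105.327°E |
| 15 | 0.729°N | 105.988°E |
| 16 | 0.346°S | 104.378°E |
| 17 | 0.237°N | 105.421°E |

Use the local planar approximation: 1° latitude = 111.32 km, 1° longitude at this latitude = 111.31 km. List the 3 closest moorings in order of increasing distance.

11, 17, 5

Distances from 0.623°N, 105.193°E:
3: 141.469 km
4: 164.753 km
5: 83.910 km
6: 136.492 km
7: 124.830 km
8: 135.004 km
9: 105.240 km
10: 113.507 km
11: 39.945 km
12: 117.500 km
13: 165.595 km
14: 130.985 km
15: 89.275 km
16: 140.945 km
17: 49.904 km
Sorted: 11 (39.945 km) < 17 (49.904 km) < 5 (83.910 km) < 15 (89.275 km) < 9 (105.240 km) < …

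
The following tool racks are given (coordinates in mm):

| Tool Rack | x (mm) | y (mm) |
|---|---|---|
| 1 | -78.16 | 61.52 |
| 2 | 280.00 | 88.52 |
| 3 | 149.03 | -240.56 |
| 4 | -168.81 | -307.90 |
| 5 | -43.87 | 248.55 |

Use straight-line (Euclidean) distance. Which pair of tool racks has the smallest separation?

Pairwise distances:
1–2: 359.18 mm
1–3: 377.98 mm
1–4: 380.38 mm
1–5: 190.15 mm
2–3: 354.18 mm
2–4: 598.81 mm
2–5: 361.25 mm
3–4: 324.90 mm
3–5: 525.77 mm
4–5: 570.30 mm
Closest pair: 1–5 at 190.15 mm.

1 and 5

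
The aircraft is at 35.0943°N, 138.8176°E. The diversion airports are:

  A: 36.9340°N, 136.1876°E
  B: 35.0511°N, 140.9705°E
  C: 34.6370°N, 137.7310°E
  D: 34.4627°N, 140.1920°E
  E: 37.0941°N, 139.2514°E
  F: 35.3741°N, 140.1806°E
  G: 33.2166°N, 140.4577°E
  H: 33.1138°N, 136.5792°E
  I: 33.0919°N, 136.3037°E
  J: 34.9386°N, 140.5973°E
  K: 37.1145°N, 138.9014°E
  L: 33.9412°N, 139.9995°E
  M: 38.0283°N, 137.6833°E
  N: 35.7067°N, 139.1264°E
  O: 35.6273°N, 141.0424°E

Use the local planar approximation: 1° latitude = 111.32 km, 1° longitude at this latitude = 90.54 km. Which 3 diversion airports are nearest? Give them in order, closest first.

N, C, F

Distances from 35.0943°N, 138.8176°E:
A: 314.0739 km
B: 194.9829 km
C: 110.7712 km
D: 142.9277 km
E: 226.0559 km
F: 127.2761 km
G: 256.4027 km
H: 299.4657 km
I: 318.5800 km
J: 162.0636 km
K: 225.0166 km
L: 167.1169 km
M: 342.3787 km
N: 73.6829 km
O: 209.9902 km
Sorted: N (73.6829 km) < C (110.7712 km) < F (127.2761 km) < D (142.9277 km) < J (162.0636 km) < …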